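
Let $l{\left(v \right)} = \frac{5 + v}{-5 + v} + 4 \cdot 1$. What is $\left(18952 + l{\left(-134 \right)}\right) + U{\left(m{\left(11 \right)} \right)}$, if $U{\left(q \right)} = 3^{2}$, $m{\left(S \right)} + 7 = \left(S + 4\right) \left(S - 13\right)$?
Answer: $\frac{2636264}{139} \approx 18966.0$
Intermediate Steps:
$m{\left(S \right)} = -7 + \left(-13 + S\right) \left(4 + S\right)$ ($m{\left(S \right)} = -7 + \left(S + 4\right) \left(S - 13\right) = -7 + \left(4 + S\right) \left(-13 + S\right) = -7 + \left(-13 + S\right) \left(4 + S\right)$)
$l{\left(v \right)} = 4 + \frac{5 + v}{-5 + v}$ ($l{\left(v \right)} = \frac{5 + v}{-5 + v} + 4 = 4 + \frac{5 + v}{-5 + v}$)
$U{\left(q \right)} = 9$
$\left(18952 + l{\left(-134 \right)}\right) + U{\left(m{\left(11 \right)} \right)} = \left(18952 + \frac{5 \left(-3 - 134\right)}{-5 - 134}\right) + 9 = \left(18952 + 5 \frac{1}{-139} \left(-137\right)\right) + 9 = \left(18952 + 5 \left(- \frac{1}{139}\right) \left(-137\right)\right) + 9 = \left(18952 + \frac{685}{139}\right) + 9 = \frac{2635013}{139} + 9 = \frac{2636264}{139}$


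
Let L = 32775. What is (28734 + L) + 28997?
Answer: 90506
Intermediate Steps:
(28734 + L) + 28997 = (28734 + 32775) + 28997 = 61509 + 28997 = 90506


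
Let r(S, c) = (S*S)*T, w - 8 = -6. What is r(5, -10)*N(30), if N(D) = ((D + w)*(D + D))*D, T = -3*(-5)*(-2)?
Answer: -43200000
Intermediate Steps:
w = 2 (w = 8 - 6 = 2)
T = -30 (T = 15*(-2) = -30)
N(D) = 2*D**2*(2 + D) (N(D) = ((D + 2)*(D + D))*D = ((2 + D)*(2*D))*D = (2*D*(2 + D))*D = 2*D**2*(2 + D))
r(S, c) = -30*S**2 (r(S, c) = (S*S)*(-30) = S**2*(-30) = -30*S**2)
r(5, -10)*N(30) = (-30*5**2)*(2*30**2*(2 + 30)) = (-30*25)*(2*900*32) = -750*57600 = -43200000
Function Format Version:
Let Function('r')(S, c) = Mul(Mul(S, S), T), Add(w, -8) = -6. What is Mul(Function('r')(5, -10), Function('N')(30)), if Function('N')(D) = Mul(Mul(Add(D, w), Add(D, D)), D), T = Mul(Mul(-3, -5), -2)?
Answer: -43200000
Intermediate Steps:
w = 2 (w = Add(8, -6) = 2)
T = -30 (T = Mul(15, -2) = -30)
Function('N')(D) = Mul(2, Pow(D, 2), Add(2, D)) (Function('N')(D) = Mul(Mul(Add(D, 2), Add(D, D)), D) = Mul(Mul(Add(2, D), Mul(2, D)), D) = Mul(Mul(2, D, Add(2, D)), D) = Mul(2, Pow(D, 2), Add(2, D)))
Function('r')(S, c) = Mul(-30, Pow(S, 2)) (Function('r')(S, c) = Mul(Mul(S, S), -30) = Mul(Pow(S, 2), -30) = Mul(-30, Pow(S, 2)))
Mul(Function('r')(5, -10), Function('N')(30)) = Mul(Mul(-30, Pow(5, 2)), Mul(2, Pow(30, 2), Add(2, 30))) = Mul(Mul(-30, 25), Mul(2, 900, 32)) = Mul(-750, 57600) = -43200000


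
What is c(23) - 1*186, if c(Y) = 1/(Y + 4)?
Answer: -5021/27 ≈ -185.96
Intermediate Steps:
c(Y) = 1/(4 + Y)
c(23) - 1*186 = 1/(4 + 23) - 1*186 = 1/27 - 186 = -5021/27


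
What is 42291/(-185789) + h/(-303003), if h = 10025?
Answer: -14676834598/56294624367 ≈ -0.26071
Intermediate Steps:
42291/(-185789) + h/(-303003) = 42291/(-185789) + 10025/(-303003) = 42291*(-1/185789) + 10025*(-1/303003) = -42291/185789 - 10025/303003 = -14676834598/56294624367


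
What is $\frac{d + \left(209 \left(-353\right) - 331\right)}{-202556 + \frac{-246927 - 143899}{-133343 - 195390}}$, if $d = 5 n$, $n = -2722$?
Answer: $\frac{14417900647}{33293225361} \approx 0.43306$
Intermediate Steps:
$d = -13610$ ($d = 5 \left(-2722\right) = -13610$)
$\frac{d + \left(209 \left(-353\right) - 331\right)}{-202556 + \frac{-246927 - 143899}{-133343 - 195390}} = \frac{-13610 + \left(209 \left(-353\right) - 331\right)}{-202556 + \frac{-246927 - 143899}{-133343 - 195390}} = \frac{-13610 - 74108}{-202556 - \frac{390826}{-328733}} = \frac{-13610 - 74108}{-202556 - - \frac{390826}{328733}} = - \frac{87718}{-202556 + \frac{390826}{328733}} = - \frac{87718}{- \frac{66586450722}{328733}} = \left(-87718\right) \left(- \frac{328733}{66586450722}\right) = \frac{14417900647}{33293225361}$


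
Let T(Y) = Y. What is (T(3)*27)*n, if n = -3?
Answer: -243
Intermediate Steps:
(T(3)*27)*n = (3*27)*(-3) = 81*(-3) = -243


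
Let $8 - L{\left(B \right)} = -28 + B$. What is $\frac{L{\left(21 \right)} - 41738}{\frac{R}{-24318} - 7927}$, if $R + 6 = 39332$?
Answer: $\frac{72472851}{13772008} \approx 5.2623$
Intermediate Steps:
$L{\left(B \right)} = 36 - B$ ($L{\left(B \right)} = 8 - \left(-28 + B\right) = 36 - B$)
$R = 39326$ ($R = -6 + 39332 = 39326$)
$\frac{L{\left(21 \right)} - 41738}{\frac{R}{-24318} - 7927} = \frac{\left(36 - 21\right) - 41738}{\frac{39326}{-24318} - 7927} = \frac{\left(36 - 21\right) - 41738}{39326 \left(- \frac{1}{24318}\right) - 7927} = \frac{15 - 41738}{- \frac{2809}{1737} - 7927} = - \frac{41723}{- \frac{13772008}{1737}} = \left(-41723\right) \left(- \frac{1737}{13772008}\right) = \frac{72472851}{13772008}$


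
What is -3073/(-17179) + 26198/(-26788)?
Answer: -183867959/230095526 ≈ -0.79909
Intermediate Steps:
-3073/(-17179) + 26198/(-26788) = -3073*(-1/17179) + 26198*(-1/26788) = 3073/17179 - 13099/13394 = -183867959/230095526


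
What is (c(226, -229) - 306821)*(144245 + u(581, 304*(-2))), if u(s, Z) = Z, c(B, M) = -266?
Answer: -44109055419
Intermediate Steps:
(c(226, -229) - 306821)*(144245 + u(581, 304*(-2))) = (-266 - 306821)*(144245 + 304*(-2)) = -307087*(144245 - 608) = -307087*143637 = -44109055419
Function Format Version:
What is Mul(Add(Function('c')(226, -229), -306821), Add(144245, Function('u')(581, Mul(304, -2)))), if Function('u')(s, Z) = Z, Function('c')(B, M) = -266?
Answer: -44109055419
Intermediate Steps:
Mul(Add(Function('c')(226, -229), -306821), Add(144245, Function('u')(581, Mul(304, -2)))) = Mul(Add(-266, -306821), Add(144245, Mul(304, -2))) = Mul(-307087, Add(144245, -608)) = Mul(-307087, 143637) = -44109055419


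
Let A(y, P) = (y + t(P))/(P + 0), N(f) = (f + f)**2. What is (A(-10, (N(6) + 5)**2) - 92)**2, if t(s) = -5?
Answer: 4171834845049/492884401 ≈ 8464.1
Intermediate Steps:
N(f) = 4*f**2 (N(f) = (2*f)**2 = 4*f**2)
A(y, P) = (-5 + y)/P (A(y, P) = (y - 5)/(P + 0) = (-5 + y)/P)
(A(-10, (N(6) + 5)**2) - 92)**2 = ((-5 - 10)/((4*6**2 + 5)**2) - 92)**2 = (-15/(4*36 + 5)**2 - 92)**2 = (-15/(144 + 5)**2 - 92)**2 = (-15/149**2 - 92)**2 = (-15/22201 - 92)**2 = (-2042507/22201)**2 = 4171834845049/492884401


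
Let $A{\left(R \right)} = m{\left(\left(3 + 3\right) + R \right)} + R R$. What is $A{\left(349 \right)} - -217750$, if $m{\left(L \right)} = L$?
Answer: $339906$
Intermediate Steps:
$A{\left(R \right)} = 6 + R + R^{2}$ ($A{\left(R \right)} = \left(\left(3 + 3\right) + R\right) + R R = \left(6 + R\right) + R^{2} = 6 + R + R^{2}$)
$A{\left(349 \right)} - -217750 = \left(6 + 349 + 349^{2}\right) - -217750 = \left(6 + 349 + 121801\right) + 217750 = 122156 + 217750 = 339906$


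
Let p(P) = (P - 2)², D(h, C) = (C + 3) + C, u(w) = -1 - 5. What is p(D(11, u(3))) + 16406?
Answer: 16527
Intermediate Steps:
u(w) = -6
D(h, C) = 3 + 2*C (D(h, C) = (3 + C) + C = 3 + 2*C)
p(P) = (-2 + P)²
p(D(11, u(3))) + 16406 = (-2 + (3 + 2*(-6)))² + 16406 = (-2 + (3 - 12))² + 16406 = (-2 - 9)² + 16406 = (-11)² + 16406 = 121 + 16406 = 16527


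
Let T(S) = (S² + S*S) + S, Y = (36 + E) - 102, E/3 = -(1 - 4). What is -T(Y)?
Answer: -6441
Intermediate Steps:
E = 9 (E = 3*(-(1 - 4)) = 3*(-1*(-3)) = 3*3 = 9)
Y = -57 (Y = (36 + 9) - 102 = 45 - 102 = -57)
T(S) = S + 2*S² (T(S) = (S² + S²) + S = 2*S² + S = S + 2*S²)
-T(Y) = -(-57)*(1 + 2*(-57)) = -(-57)*(1 - 114) = -(-57)*(-113) = -1*6441 = -6441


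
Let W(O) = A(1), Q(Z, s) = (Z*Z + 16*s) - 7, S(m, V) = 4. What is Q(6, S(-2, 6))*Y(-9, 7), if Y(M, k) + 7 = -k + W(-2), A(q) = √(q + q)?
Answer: -1302 + 93*√2 ≈ -1170.5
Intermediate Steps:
Q(Z, s) = -7 + Z² + 16*s (Q(Z, s) = (Z² + 16*s) - 7 = -7 + Z² + 16*s)
A(q) = √2*√q (A(q) = √(2*q) = √2*√q)
W(O) = √2 (W(O) = √2*√1 = √2*1 = √2)
Y(M, k) = -7 + √2 - k (Y(M, k) = -7 + (-k + √2) = -7 + (√2 - k) = -7 + √2 - k)
Q(6, S(-2, 6))*Y(-9, 7) = (-7 + 6² + 16*4)*(-7 + √2 - 1*7) = (-7 + 36 + 64)*(-7 + √2 - 7) = 93*(-14 + √2) = -1302 + 93*√2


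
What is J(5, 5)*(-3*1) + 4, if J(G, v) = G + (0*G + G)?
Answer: -26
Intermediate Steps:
J(G, v) = 2*G (J(G, v) = G + (0 + G) = G + G = 2*G)
J(5, 5)*(-3*1) + 4 = (2*5)*(-3*1) + 4 = 10*(-3) + 4 = -30 + 4 = -26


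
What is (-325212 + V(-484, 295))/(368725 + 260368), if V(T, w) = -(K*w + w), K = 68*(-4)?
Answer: -245267/629093 ≈ -0.38987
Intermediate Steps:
K = -272
V(T, w) = 271*w (V(T, w) = -(-272*w + w) = -(-271)*w = 271*w)
(-325212 + V(-484, 295))/(368725 + 260368) = (-325212 + 271*295)/(368725 + 260368) = (-325212 + 79945)/629093 = -245267*1/629093 = -245267/629093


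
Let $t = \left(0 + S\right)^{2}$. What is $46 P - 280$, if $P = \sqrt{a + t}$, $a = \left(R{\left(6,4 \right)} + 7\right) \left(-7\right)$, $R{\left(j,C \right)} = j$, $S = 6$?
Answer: $-280 + 46 i \sqrt{55} \approx -280.0 + 341.15 i$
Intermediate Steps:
$t = 36$ ($t = \left(0 + 6\right)^{2} = 6^{2} = 36$)
$a = -91$ ($a = \left(6 + 7\right) \left(-7\right) = 13 \left(-7\right) = -91$)
$P = i \sqrt{55}$ ($P = \sqrt{-91 + 36} = \sqrt{-55} = i \sqrt{55} \approx 7.4162 i$)
$46 P - 280 = 46 i \sqrt{55} - 280 = -280 + 46 i \sqrt{55}$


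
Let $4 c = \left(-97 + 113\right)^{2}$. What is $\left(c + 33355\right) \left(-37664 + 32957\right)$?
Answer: $-157303233$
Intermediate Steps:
$c = 64$ ($c = \frac{\left(-97 + 113\right)^{2}}{4} = \frac{16^{2}}{4} = \frac{1}{4} \cdot 256 = 64$)
$\left(c + 33355\right) \left(-37664 + 32957\right) = \left(64 + 33355\right) \left(-37664 + 32957\right) = 33419 \left(-4707\right) = -157303233$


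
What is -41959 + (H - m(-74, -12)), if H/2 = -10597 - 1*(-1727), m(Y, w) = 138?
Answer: -59837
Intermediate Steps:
H = -17740 (H = 2*(-10597 - 1*(-1727)) = 2*(-10597 + 1727) = 2*(-8870) = -17740)
-41959 + (H - m(-74, -12)) = -41959 + (-17740 - 1*138) = -41959 + (-17740 - 138) = -41959 - 17878 = -59837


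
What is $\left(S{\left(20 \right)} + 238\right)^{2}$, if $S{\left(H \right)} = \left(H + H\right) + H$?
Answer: $88804$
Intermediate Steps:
$S{\left(H \right)} = 3 H$ ($S{\left(H \right)} = 2 H + H = 3 H$)
$\left(S{\left(20 \right)} + 238\right)^{2} = \left(3 \cdot 20 + 238\right)^{2} = \left(60 + 238\right)^{2} = 298^{2} = 88804$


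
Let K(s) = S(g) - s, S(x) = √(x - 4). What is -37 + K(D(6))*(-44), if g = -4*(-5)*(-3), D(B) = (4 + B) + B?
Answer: 667 - 352*I ≈ 667.0 - 352.0*I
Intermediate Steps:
D(B) = 4 + 2*B
g = -60 (g = 20*(-3) = -60)
S(x) = √(-4 + x)
K(s) = -s + 8*I (K(s) = √(-4 - 60) - s = √(-64) - s = 8*I - s = -s + 8*I)
-37 + K(D(6))*(-44) = -37 + (-(4 + 2*6) + 8*I)*(-44) = -37 + (-(4 + 12) + 8*I)*(-44) = -37 + (-1*16 + 8*I)*(-44) = -37 + (-16 + 8*I)*(-44) = -37 + (704 - 352*I) = 667 - 352*I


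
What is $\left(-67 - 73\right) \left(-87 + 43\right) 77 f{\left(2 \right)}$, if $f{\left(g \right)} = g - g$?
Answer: $0$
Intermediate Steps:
$f{\left(g \right)} = 0$
$\left(-67 - 73\right) \left(-87 + 43\right) 77 f{\left(2 \right)} = \left(-67 - 73\right) \left(-87 + 43\right) 77 \cdot 0 = \left(-140\right) \left(-44\right) 77 \cdot 0 = 6160 \cdot 77 \cdot 0 = 474320 \cdot 0 = 0$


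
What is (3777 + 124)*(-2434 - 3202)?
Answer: -21986036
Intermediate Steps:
(3777 + 124)*(-2434 - 3202) = 3901*(-5636) = -21986036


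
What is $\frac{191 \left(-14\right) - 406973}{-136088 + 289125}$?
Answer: $- \frac{409647}{153037} \approx -2.6768$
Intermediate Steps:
$\frac{191 \left(-14\right) - 406973}{-136088 + 289125} = \frac{-2674 - 406973}{153037} = \left(-409647\right) \frac{1}{153037} = - \frac{409647}{153037}$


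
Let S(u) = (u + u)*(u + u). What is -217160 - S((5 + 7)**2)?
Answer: -300104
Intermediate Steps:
S(u) = 4*u**2 (S(u) = (2*u)*(2*u) = 4*u**2)
-217160 - S((5 + 7)**2) = -217160 - 4*((5 + 7)**2)**2 = -217160 - 4*(12**2)**2 = -217160 - 4*144**2 = -217160 - 4*20736 = -217160 - 1*82944 = -217160 - 82944 = -300104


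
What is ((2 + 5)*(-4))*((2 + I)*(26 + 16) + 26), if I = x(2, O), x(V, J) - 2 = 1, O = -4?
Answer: -6608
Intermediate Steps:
x(V, J) = 3 (x(V, J) = 2 + 1 = 3)
I = 3
((2 + 5)*(-4))*((2 + I)*(26 + 16) + 26) = ((2 + 5)*(-4))*((2 + 3)*(26 + 16) + 26) = (7*(-4))*(5*42 + 26) = -28*(210 + 26) = -28*236 = -6608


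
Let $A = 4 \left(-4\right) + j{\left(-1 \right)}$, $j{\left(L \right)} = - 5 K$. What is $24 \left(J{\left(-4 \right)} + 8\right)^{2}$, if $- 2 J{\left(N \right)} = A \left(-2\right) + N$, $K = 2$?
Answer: $6144$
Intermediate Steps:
$j{\left(L \right)} = -10$ ($j{\left(L \right)} = \left(-5\right) 2 = -10$)
$A = -26$ ($A = 4 \left(-4\right) - 10 = -16 - 10 = -26$)
$J{\left(N \right)} = -26 - \frac{N}{2}$ ($J{\left(N \right)} = - \frac{\left(-26\right) \left(-2\right) + N}{2} = - \frac{52 + N}{2} = -26 - \frac{N}{2}$)
$24 \left(J{\left(-4 \right)} + 8\right)^{2} = 24 \left(\left(-26 - -2\right) + 8\right)^{2} = 24 \left(\left(-26 + 2\right) + 8\right)^{2} = 24 \left(-24 + 8\right)^{2} = 24 \left(-16\right)^{2} = 24 \cdot 256 = 6144$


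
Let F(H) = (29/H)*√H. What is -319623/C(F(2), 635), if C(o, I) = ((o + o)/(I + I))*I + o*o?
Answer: -639246/839 + 639246*√2/24331 ≈ -724.76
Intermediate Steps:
F(H) = 29/√H
C(o, I) = o + o² (C(o, I) = ((2*o)/((2*I)))*I + o² = ((2*o)*(1/(2*I)))*I + o² = (o/I)*I + o² = o + o²)
-319623/C(F(2), 635) = -319623*√2/(29*(1 + 29/√2)) = -319623*√2/(29*(1 + 29*(√2/2))) = -319623*√2/(29*(1 + 29*√2/2))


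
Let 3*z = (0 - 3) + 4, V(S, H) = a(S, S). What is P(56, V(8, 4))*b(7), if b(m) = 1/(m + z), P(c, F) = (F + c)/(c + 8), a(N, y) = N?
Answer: 3/22 ≈ 0.13636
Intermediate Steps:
V(S, H) = S
z = 1/3 (z = ((0 - 3) + 4)/3 = (-3 + 4)/3 = (1/3)*1 = 1/3 ≈ 0.33333)
P(c, F) = (F + c)/(8 + c)
b(m) = 1/(1/3 + m) (b(m) = 1/(m + 1/3) = 1/(1/3 + m))
P(56, V(8, 4))*b(7) = ((8 + 56)/(8 + 56))*(3/(1 + 3*7)) = (64/64)*(3/(1 + 21)) = ((1/64)*64)*(3/22) = 1*(3*(1/22)) = 1*(3/22) = 3/22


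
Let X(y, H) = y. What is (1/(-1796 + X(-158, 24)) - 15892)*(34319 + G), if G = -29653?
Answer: -72446576677/977 ≈ -7.4152e+7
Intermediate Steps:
(1/(-1796 + X(-158, 24)) - 15892)*(34319 + G) = (1/(-1796 - 158) - 15892)*(34319 - 29653) = (1/(-1954) - 15892)*4666 = (-1/1954 - 15892)*4666 = -31052969/1954*4666 = -72446576677/977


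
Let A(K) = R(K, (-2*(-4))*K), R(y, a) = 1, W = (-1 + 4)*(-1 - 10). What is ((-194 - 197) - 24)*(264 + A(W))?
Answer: -109975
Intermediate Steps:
W = -33 (W = 3*(-11) = -33)
A(K) = 1
((-194 - 197) - 24)*(264 + A(W)) = ((-194 - 197) - 24)*(264 + 1) = (-391 - 24)*265 = -415*265 = -109975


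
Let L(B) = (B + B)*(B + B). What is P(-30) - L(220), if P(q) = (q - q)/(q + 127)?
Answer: -193600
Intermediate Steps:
L(B) = 4*B² (L(B) = (2*B)*(2*B) = 4*B²)
P(q) = 0 (P(q) = 0/(127 + q) = 0)
P(-30) - L(220) = 0 - 4*220² = 0 - 4*48400 = 0 - 1*193600 = 0 - 193600 = -193600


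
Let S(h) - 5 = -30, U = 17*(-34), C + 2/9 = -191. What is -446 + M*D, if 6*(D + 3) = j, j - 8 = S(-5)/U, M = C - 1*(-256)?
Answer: -17275717/31212 ≈ -553.50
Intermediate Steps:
C = -1721/9 (C = -2/9 - 191 = -1721/9 ≈ -191.22)
U = -578
S(h) = -25 (S(h) = 5 - 30 = -25)
M = 583/9 (M = -1721/9 - 1*(-256) = -1721/9 + 256 = 583/9 ≈ 64.778)
j = 4649/578 (j = 8 - 25/(-578) = 8 - 25*(-1/578) = 8 + 25/578 = 4649/578 ≈ 8.0433)
D = -5755/3468 (D = -3 + (⅙)*(4649/578) = -3 + 4649/3468 = -5755/3468 ≈ -1.6595)
-446 + M*D = -446 + (583/9)*(-5755/3468) = -446 - 3355165/31212 = -17275717/31212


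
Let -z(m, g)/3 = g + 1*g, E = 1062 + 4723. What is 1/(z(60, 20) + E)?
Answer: 1/5665 ≈ 0.00017652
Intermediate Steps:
E = 5785
z(m, g) = -6*g (z(m, g) = -3*(g + 1*g) = -3*(g + g) = -6*g)
1/(z(60, 20) + E) = 1/(-6*20 + 5785) = 1/(-120 + 5785) = 1/5665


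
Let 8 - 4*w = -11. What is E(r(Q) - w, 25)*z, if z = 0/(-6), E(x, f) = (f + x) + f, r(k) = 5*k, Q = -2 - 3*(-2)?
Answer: 0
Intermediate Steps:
Q = 4 (Q = -2 + 6 = 4)
w = 19/4 (w = 2 - ¼*(-11) = 2 + 11/4 = 19/4 ≈ 4.7500)
E(x, f) = x + 2*f
z = 0 (z = 0*(-⅙) = 0)
E(r(Q) - w, 25)*z = ((5*4 - 1*19/4) + 2*25)*0 = ((20 - 19/4) + 50)*0 = (61/4 + 50)*0 = (261/4)*0 = 0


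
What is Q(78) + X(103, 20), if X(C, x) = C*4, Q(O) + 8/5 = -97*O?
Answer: -35778/5 ≈ -7155.6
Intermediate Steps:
Q(O) = -8/5 - 97*O
X(C, x) = 4*C
Q(78) + X(103, 20) = (-8/5 - 97*78) + 4*103 = (-8/5 - 7566) + 412 = -37838/5 + 412 = -35778/5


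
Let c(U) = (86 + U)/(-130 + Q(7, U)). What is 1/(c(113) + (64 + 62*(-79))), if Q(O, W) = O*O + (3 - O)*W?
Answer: -533/2576721 ≈ -0.00020685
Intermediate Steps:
Q(O, W) = O² + W*(3 - O)
c(U) = (86 + U)/(-81 - 4*U) (c(U) = (86 + U)/(-130 + (7² + 3*U - 1*7*U)) = (86 + U)/(-130 + (49 + 3*U - 7*U)) = (86 + U)/(-130 + (49 - 4*U)) = (86 + U)/(-81 - 4*U))
1/(c(113) + (64 + 62*(-79))) = 1/((-86 - 1*113)/(81 + 4*113) + (64 + 62*(-79))) = 1/((-86 - 113)/(81 + 452) + (64 - 4898)) = 1/(-199/533 - 4834) = 1/(-2576721/533) = -533/2576721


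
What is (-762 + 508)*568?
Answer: -144272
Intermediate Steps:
(-762 + 508)*568 = -254*568 = -144272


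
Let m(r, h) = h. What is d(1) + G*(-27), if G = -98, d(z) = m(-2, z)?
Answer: 2647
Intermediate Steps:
d(z) = z
d(1) + G*(-27) = 1 - 98*(-27) = 1 + 2646 = 2647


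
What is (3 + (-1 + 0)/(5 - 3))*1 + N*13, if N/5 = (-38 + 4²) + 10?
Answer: -1555/2 ≈ -777.50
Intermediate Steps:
N = -60 (N = 5*((-38 + 4²) + 10) = 5*((-38 + 16) + 10) = 5*(-22 + 10) = 5*(-12) = -60)
(3 + (-1 + 0)/(5 - 3))*1 + N*13 = (3 + (-1 + 0)/(5 - 3))*1 - 60*13 = (3 - 1/2)*1 - 780 = (3 - 1*½)*1 - 780 = (3 - ½)*1 - 780 = (5/2)*1 - 780 = 5/2 - 780 = -1555/2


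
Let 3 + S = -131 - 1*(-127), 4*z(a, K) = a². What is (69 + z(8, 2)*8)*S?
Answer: -1379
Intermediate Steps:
z(a, K) = a²/4
S = -7 (S = -3 + (-131 - 1*(-127)) = -3 + (-131 + 127) = -3 - 4 = -7)
(69 + z(8, 2)*8)*S = (69 + ((¼)*8²)*8)*(-7) = (69 + ((¼)*64)*8)*(-7) = (69 + 16*8)*(-7) = (69 + 128)*(-7) = 197*(-7) = -1379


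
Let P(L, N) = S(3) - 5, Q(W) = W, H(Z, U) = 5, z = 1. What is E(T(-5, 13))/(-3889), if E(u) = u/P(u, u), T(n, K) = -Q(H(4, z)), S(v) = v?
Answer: -5/7778 ≈ -0.00064284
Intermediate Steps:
P(L, N) = -2 (P(L, N) = 3 - 5 = -2)
T(n, K) = -5 (T(n, K) = -1*5 = -5)
E(u) = -u/2 (E(u) = u/(-2) = u*(-½) = -u/2)
E(T(-5, 13))/(-3889) = -½*(-5)/(-3889) = (5/2)*(-1/3889) = -5/7778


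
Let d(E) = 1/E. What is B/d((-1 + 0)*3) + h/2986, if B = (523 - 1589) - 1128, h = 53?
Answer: 19653905/2986 ≈ 6582.0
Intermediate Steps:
d(E) = 1/E
B = -2194 (B = -1066 - 1128 = -2194)
B/d((-1 + 0)*3) + h/2986 = -2194*(-1 + 0)*3 + 53/2986 = -2194*(-1*3) + 53*(1/2986) = -2194/(1/(-3)) + 53/2986 = -2194/(-1/3) + 53/2986 = -2194*(-3) + 53/2986 = 6582 + 53/2986 = 19653905/2986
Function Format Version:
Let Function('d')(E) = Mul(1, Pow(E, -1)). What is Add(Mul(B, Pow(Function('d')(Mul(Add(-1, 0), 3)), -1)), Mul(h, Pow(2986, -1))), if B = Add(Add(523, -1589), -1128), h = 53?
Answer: Rational(19653905, 2986) ≈ 6582.0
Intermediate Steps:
Function('d')(E) = Pow(E, -1)
B = -2194 (B = Add(-1066, -1128) = -2194)
Add(Mul(B, Pow(Function('d')(Mul(Add(-1, 0), 3)), -1)), Mul(h, Pow(2986, -1))) = Add(Mul(-2194, Pow(Pow(Mul(Add(-1, 0), 3), -1), -1)), Mul(53, Pow(2986, -1))) = Add(Mul(-2194, Pow(Pow(Mul(-1, 3), -1), -1)), Mul(53, Rational(1, 2986))) = Add(Mul(-2194, Pow(Pow(-3, -1), -1)), Rational(53, 2986)) = Add(Mul(-2194, Pow(Rational(-1, 3), -1)), Rational(53, 2986)) = Add(Mul(-2194, -3), Rational(53, 2986)) = Add(6582, Rational(53, 2986)) = Rational(19653905, 2986)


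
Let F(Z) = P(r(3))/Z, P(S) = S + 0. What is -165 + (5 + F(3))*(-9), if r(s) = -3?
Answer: -201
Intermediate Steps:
P(S) = S
F(Z) = -3/Z
-165 + (5 + F(3))*(-9) = -165 + (5 - 3/3)*(-9) = -165 + (5 - 3*⅓)*(-9) = -165 + (5 - 1)*(-9) = -165 + 4*(-9) = -165 - 36 = -201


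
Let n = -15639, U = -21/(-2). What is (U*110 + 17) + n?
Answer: -14467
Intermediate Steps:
U = 21/2 (U = -21*(-½) = 21/2 ≈ 10.500)
(U*110 + 17) + n = ((21/2)*110 + 17) - 15639 = (1155 + 17) - 15639 = 1172 - 15639 = -14467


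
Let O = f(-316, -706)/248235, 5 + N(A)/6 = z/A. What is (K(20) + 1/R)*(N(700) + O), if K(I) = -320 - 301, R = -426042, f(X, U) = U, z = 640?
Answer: 5635658935433822/370154875545 ≈ 15225.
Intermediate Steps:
N(A) = -30 + 3840/A (N(A) = -30 + 6*(640/A) = -30 + 3840/A)
O = -706/248235 ≈ -0.0028441
K(I) = -621
(K(20) + 1/R)*(N(700) + O) = (-621 + 1/(-426042))*((-30 + 3840/700) - 706/248235) = (-621 - 1/426042)*((-30 + 3840*(1/700)) - 706/248235) = -264572083*((-30 + 192/35) - 706/248235)/426042 = -264572083*(-858/35 - 706/248235)/426042 = -264572083/426042*(-42602068/1737645) = 5635658935433822/370154875545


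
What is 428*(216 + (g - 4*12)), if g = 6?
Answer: 74472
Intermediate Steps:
428*(216 + (g - 4*12)) = 428*(216 + (6 - 4*12)) = 428*(216 + (6 - 48)) = 428*(216 - 42) = 428*174 = 74472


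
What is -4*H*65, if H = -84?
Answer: 21840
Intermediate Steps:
-4*H*65 = -4*(-84)*65 = 336*65 = 21840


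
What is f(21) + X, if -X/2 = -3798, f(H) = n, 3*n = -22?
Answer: 22766/3 ≈ 7588.7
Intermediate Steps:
n = -22/3 (n = (⅓)*(-22) = -22/3 ≈ -7.3333)
f(H) = -22/3
X = 7596 (X = -2*(-3798) = 7596)
f(21) + X = -22/3 + 7596 = 22766/3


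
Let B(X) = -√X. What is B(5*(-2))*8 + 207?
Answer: 207 - 8*I*√10 ≈ 207.0 - 25.298*I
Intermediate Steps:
B(5*(-2))*8 + 207 = -√(5*(-2))*8 + 207 = -√(-10)*8 + 207 = -I*√10*8 + 207 = -8*I*√10 + 207 = 207 - 8*I*√10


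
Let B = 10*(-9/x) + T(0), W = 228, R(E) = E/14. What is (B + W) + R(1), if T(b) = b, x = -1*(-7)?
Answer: 3013/14 ≈ 215.21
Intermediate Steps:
x = 7
R(E) = E/14 (R(E) = E*(1/14) = E/14)
B = -90/7 (B = 10*(-9/7) + 0 = -90/7 + 0 = -90/7 ≈ -12.857)
(B + W) + R(1) = (-90/7 + 228) + (1/14)*1 = 1506/7 + 1/14 = 3013/14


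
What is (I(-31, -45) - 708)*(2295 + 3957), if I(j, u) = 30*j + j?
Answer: -10434588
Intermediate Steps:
I(j, u) = 31*j
(I(-31, -45) - 708)*(2295 + 3957) = (31*(-31) - 708)*(2295 + 3957) = (-961 - 708)*6252 = -1669*6252 = -10434588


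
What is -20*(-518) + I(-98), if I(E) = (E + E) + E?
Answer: 10066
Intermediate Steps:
I(E) = 3*E (I(E) = 2*E + E = 3*E)
-20*(-518) + I(-98) = -20*(-518) + 3*(-98) = 10360 - 294 = 10066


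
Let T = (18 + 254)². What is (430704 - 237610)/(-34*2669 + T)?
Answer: -96547/8381 ≈ -11.520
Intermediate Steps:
T = 73984 (T = 272² = 73984)
(430704 - 237610)/(-34*2669 + T) = (430704 - 237610)/(-34*2669 + 73984) = 193094/(-90746 + 73984) = 193094/(-16762) = 193094*(-1/16762) = -96547/8381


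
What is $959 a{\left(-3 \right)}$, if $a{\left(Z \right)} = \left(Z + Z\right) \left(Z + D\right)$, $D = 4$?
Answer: $-5754$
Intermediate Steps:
$a{\left(Z \right)} = 2 Z \left(4 + Z\right)$ ($a{\left(Z \right)} = \left(Z + Z\right) \left(Z + 4\right) = 2 Z \left(4 + Z\right)$)
$959 a{\left(-3 \right)} = 959 \cdot 2 \left(-3\right) \left(4 - 3\right) = 959 \cdot 2 \left(-3\right) 1 = 959 \left(-6\right) = -5754$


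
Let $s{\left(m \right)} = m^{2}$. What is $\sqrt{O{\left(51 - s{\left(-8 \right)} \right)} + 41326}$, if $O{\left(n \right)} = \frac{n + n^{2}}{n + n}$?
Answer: $2 \sqrt{10330} \approx 203.27$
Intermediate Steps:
$O{\left(n \right)} = \frac{n + n^{2}}{2 n}$
$\sqrt{O{\left(51 - s{\left(-8 \right)} \right)} + 41326} = \sqrt{\left(\frac{1}{2} + \frac{51 - \left(-8\right)^{2}}{2}\right) + 41326} = \sqrt{\left(\frac{1}{2} + \frac{51 - 64}{2}\right) + 41326} = \sqrt{\left(\frac{1}{2} + \frac{1}{2} \left(-13\right)\right) + 41326} = \sqrt{\left(\frac{1}{2} - \frac{13}{2}\right) + 41326} = \sqrt{-6 + 41326} = \sqrt{41320} = 2 \sqrt{10330}$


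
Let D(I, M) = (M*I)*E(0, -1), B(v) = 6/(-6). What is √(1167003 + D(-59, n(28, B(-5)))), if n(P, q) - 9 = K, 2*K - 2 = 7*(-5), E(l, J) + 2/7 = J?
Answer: 3*√25402342/14 ≈ 1080.0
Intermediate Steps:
E(l, J) = -2/7 + J
K = -33/2 (K = 1 + (7*(-5))/2 = 1 + (½)*(-35) = 1 - 35/2 = -33/2 ≈ -16.500)
B(v) = -1 (B(v) = 6*(-⅙) = -1)
n(P, q) = -15/2 (n(P, q) = 9 - 33/2 = -15/2)
D(I, M) = -9*I*M/7 (D(I, M) = (M*I)*(-2/7 - 1) = (I*M)*(-9/7) = -9*I*M/7)
√(1167003 + D(-59, n(28, B(-5)))) = √(1167003 - 9/7*(-59)*(-15/2)) = √(1167003 - 7965/14) = √(16330077/14) = 3*√25402342/14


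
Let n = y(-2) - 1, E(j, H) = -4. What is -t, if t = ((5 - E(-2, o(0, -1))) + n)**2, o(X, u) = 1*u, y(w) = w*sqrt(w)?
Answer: -56 + 32*I*sqrt(2) ≈ -56.0 + 45.255*I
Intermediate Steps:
y(w) = w**(3/2)
o(X, u) = u
n = -1 - 2*I*sqrt(2) (n = (-2)**(3/2) - 1 = -2*I*sqrt(2) - 1 = -1 - 2*I*sqrt(2) ≈ -1.0 - 2.8284*I)
t = (8 - 2*I*sqrt(2))**2 (t = ((5 - 1*(-4)) + (-1 - 2*I*sqrt(2)))**2 = ((5 + 4) + (-1 - 2*I*sqrt(2)))**2 = (9 + (-1 - 2*I*sqrt(2)))**2 = (8 - 2*I*sqrt(2))**2 ≈ 56.0 - 45.255*I)
-t = -(56 - 32*I*sqrt(2)) = -56 + 32*I*sqrt(2)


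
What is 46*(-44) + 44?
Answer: -1980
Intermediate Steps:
46*(-44) + 44 = -2024 + 44 = -1980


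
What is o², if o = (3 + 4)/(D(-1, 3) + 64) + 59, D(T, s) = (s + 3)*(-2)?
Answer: 9455625/2704 ≈ 3496.9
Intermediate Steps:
D(T, s) = -6 - 2*s (D(T, s) = (3 + s)*(-2) = -6 - 2*s)
o = 3075/52 (o = (3 + 4)/((-6 - 2*3) + 64) + 59 = 7/((-6 - 6) + 64) + 59 = 7/(-12 + 64) + 59 = 7/52 + 59 = 3075/52 ≈ 59.135)
o² = (3075/52)² = 9455625/2704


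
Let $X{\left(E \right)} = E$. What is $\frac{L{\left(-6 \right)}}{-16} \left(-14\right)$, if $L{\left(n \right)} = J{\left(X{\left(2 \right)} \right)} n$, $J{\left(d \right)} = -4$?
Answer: $21$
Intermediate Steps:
$L{\left(n \right)} = - 4 n$
$\frac{L{\left(-6 \right)}}{-16} \left(-14\right) = \frac{\left(-4\right) \left(-6\right)}{-16} \left(-14\right) = 24 \left(- \frac{1}{16}\right) \left(-14\right) = \left(- \frac{3}{2}\right) \left(-14\right) = 21$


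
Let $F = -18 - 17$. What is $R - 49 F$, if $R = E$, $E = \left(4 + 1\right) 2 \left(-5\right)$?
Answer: $1665$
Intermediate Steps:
$E = -50$ ($E = 5 \cdot 2 \left(-5\right) = 10 \left(-5\right) = -50$)
$R = -50$
$F = -35$
$R - 49 F = -50 - -1715 = -50 + 1715 = 1665$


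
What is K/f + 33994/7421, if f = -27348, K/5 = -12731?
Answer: 1402051667/202949508 ≈ 6.9084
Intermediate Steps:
K = -63655 (K = 5*(-12731) = -63655)
K/f + 33994/7421 = -63655/(-27348) + 33994/7421 = -63655*(-1/27348) + 33994*(1/7421) = 63655/27348 + 33994/7421 = 1402051667/202949508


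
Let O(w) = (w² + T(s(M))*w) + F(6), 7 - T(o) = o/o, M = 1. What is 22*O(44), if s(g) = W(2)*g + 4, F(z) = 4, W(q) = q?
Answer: 48488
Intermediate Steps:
s(g) = 4 + 2*g (s(g) = 2*g + 4 = 4 + 2*g)
T(o) = 6 (T(o) = 7 - o/o = 7 - 1*1 = 7 - 1 = 6)
O(w) = 4 + w² + 6*w (O(w) = (w² + 6*w) + 4 = 4 + w² + 6*w)
22*O(44) = 22*(4 + 44² + 6*44) = 22*(4 + 1936 + 264) = 22*2204 = 48488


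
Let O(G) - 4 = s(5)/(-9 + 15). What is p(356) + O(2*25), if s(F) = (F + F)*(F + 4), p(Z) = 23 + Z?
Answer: 398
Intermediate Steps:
s(F) = 2*F*(4 + F) (s(F) = (2*F)*(4 + F) = 2*F*(4 + F))
O(G) = 19 (O(G) = 4 + (2*5*(4 + 5))/(-9 + 15) = 4 + (2*5*9)/6 = 4 + 90*(1/6) = 4 + 15 = 19)
p(356) + O(2*25) = (23 + 356) + 19 = 379 + 19 = 398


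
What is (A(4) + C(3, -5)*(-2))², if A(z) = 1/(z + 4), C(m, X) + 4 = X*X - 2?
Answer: 91809/64 ≈ 1434.5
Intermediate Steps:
C(m, X) = -6 + X² (C(m, X) = -4 + (X*X - 2) = -4 + (X² - 2) = -4 + (-2 + X²) = -6 + X²)
A(z) = 1/(4 + z)
(A(4) + C(3, -5)*(-2))² = (1/(4 + 4) + (-6 + (-5)²)*(-2))² = (1/8 + (-6 + 25)*(-2))² = (⅛ + 19*(-2))² = (⅛ - 38)² = (-303/8)² = 91809/64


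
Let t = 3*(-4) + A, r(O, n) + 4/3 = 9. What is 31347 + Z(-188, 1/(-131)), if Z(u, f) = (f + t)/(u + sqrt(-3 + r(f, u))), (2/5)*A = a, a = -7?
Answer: 217680269184/6944179 + 7731*sqrt(42)/27776716 ≈ 31347.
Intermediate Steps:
A = -35/2 (A = (5/2)*(-7) = -35/2 ≈ -17.500)
r(O, n) = 23/3 (r(O, n) = -4/3 + 9 = 23/3)
t = -59/2 (t = 3*(-4) - 35/2 = -12 - 35/2 = -59/2 ≈ -29.500)
Z(u, f) = (-59/2 + f)/(u + sqrt(42)/3) (Z(u, f) = (f - 59/2)/(u + sqrt(-3 + 23/3)) = (-59/2 + f)/(u + sqrt(14/3)) = (-59/2 + f)/(u + sqrt(42)/3))
31347 + Z(-188, 1/(-131)) = 31347 + 3*(-59 + 2/(-131))/(2*(sqrt(42) + 3*(-188))) = 31347 + 3*(-59 + 2*(-1/131))/(2*(sqrt(42) - 564)) = 31347 + 3*(-59 - 2/131)/(2*(-564 + sqrt(42))) = 31347 + (3/2)*(-7731/131)/(-564 + sqrt(42)) = 31347 - 23193/(262*(-564 + sqrt(42)))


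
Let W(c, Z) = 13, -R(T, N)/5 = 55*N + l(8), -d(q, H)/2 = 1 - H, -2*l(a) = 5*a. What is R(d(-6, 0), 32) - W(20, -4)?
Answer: -8713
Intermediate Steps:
l(a) = -5*a/2
d(q, H) = -2 + 2*H (d(q, H) = -2*(1 - H) = -2 + 2*H)
R(T, N) = 100 - 275*N (R(T, N) = -5*(55*N - 5/2*8) = -5*(55*N - 20) = -5*(-20 + 55*N) = 100 - 275*N)
R(d(-6, 0), 32) - W(20, -4) = (100 - 275*32) - 1*13 = (100 - 8800) - 13 = -8700 - 13 = -8713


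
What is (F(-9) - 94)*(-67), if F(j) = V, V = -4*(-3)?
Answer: 5494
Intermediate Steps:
V = 12
F(j) = 12
(F(-9) - 94)*(-67) = (12 - 94)*(-67) = -82*(-67) = 5494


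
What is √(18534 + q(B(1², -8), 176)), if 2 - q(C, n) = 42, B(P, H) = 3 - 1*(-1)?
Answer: √18494 ≈ 135.99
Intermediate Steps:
B(P, H) = 4 (B(P, H) = 3 + 1 = 4)
q(C, n) = -40 (q(C, n) = 2 - 1*42 = 2 - 42 = -40)
√(18534 + q(B(1², -8), 176)) = √(18534 - 40) = √18494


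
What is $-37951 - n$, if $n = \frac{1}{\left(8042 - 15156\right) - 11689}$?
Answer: $- \frac{713592652}{18803} \approx -37951.0$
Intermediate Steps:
$n = - \frac{1}{18803}$ ($n = \frac{1}{-7114 - 11689} = \frac{1}{-18803} = - \frac{1}{18803} \approx -5.3183 \cdot 10^{-5}$)
$-37951 - n = -37951 - - \frac{1}{18803} = -37951 + \frac{1}{18803} = - \frac{713592652}{18803}$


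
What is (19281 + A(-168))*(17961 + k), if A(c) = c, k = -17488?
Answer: 9040449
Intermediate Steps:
(19281 + A(-168))*(17961 + k) = (19281 - 168)*(17961 - 17488) = 19113*473 = 9040449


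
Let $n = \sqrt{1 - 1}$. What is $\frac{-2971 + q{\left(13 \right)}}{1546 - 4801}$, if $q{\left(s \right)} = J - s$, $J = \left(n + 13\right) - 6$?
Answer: $\frac{2977}{3255} \approx 0.91459$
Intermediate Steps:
$n = 0$ ($n = \sqrt{0} = 0$)
$J = 7$ ($J = \left(0 + 13\right) - 6 = 13 - 6 = 7$)
$q{\left(s \right)} = 7 - s$
$\frac{-2971 + q{\left(13 \right)}}{1546 - 4801} = \frac{-2971 + \left(7 - 13\right)}{1546 - 4801} = \frac{-2971 + \left(7 - 13\right)}{-3255} = \left(-2971 - 6\right) \left(- \frac{1}{3255}\right) = \left(-2977\right) \left(- \frac{1}{3255}\right) = \frac{2977}{3255}$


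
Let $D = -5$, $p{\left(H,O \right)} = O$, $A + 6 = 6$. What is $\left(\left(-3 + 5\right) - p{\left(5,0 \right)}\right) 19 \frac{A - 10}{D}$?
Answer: $76$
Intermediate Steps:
$A = 0$ ($A = -6 + 6 = 0$)
$\left(\left(-3 + 5\right) - p{\left(5,0 \right)}\right) 19 \frac{A - 10}{D} = \left(\left(-3 + 5\right) - 0\right) 19 \frac{0 - 10}{-5} = \left(2 + 0\right) 19 \left(0 - 10\right) \left(- \frac{1}{5}\right) = 2 \cdot 19 \left(\left(-10\right) \left(- \frac{1}{5}\right)\right) = 38 \cdot 2 = 76$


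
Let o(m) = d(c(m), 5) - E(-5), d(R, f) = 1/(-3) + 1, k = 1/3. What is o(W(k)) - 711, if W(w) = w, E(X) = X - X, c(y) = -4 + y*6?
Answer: -2131/3 ≈ -710.33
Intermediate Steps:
c(y) = -4 + 6*y
k = ⅓ (k = 1*(⅓) = ⅓ ≈ 0.33333)
d(R, f) = ⅔ (d(R, f) = 1*(-⅓) + 1 = -⅓ + 1 = ⅔)
E(X) = 0
o(m) = ⅔ (o(m) = ⅔ - 1*0 = ⅔ + 0 = ⅔)
o(W(k)) - 711 = ⅔ - 711 = -2131/3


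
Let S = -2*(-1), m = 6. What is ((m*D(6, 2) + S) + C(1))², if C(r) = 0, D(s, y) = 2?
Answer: 196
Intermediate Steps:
S = 2
((m*D(6, 2) + S) + C(1))² = ((6*2 + 2) + 0)² = ((12 + 2) + 0)² = (14 + 0)² = 14² = 196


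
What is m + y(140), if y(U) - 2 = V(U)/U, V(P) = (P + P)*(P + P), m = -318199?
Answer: -317637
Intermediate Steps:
V(P) = 4*P² (V(P) = (2*P)*(2*P) = 4*P²)
y(U) = 2 + 4*U (y(U) = 2 + (4*U²)/U = 2 + 4*U)
m + y(140) = -318199 + (2 + 4*140) = -318199 + (2 + 560) = -318199 + 562 = -317637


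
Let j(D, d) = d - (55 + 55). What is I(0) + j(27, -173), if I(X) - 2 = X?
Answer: -281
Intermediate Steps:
I(X) = 2 + X
j(D, d) = -110 + d (j(D, d) = d - 1*110 = d - 110 = -110 + d)
I(0) + j(27, -173) = (2 + 0) + (-110 - 173) = 2 - 283 = -281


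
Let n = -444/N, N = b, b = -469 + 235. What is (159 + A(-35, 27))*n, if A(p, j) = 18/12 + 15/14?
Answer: 2146/7 ≈ 306.57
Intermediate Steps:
b = -234
N = -234
A(p, j) = 18/7 (A(p, j) = 18*(1/12) + 15*(1/14) = 3/2 + 15/14 = 18/7)
n = 74/39 (n = -444/(-234) = -444*(-1/234) = 74/39 ≈ 1.8974)
(159 + A(-35, 27))*n = (159 + 18/7)*(74/39) = (1131/7)*(74/39) = 2146/7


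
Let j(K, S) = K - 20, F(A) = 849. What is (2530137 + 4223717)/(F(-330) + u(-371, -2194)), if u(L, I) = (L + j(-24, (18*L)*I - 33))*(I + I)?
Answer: 6753854/1821869 ≈ 3.7071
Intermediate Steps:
j(K, S) = -20 + K
u(L, I) = 2*I*(-44 + L) (u(L, I) = (L + (-20 - 24))*(I + I) = (L - 44)*(2*I) = (-44 + L)*(2*I) = 2*I*(-44 + L))
(2530137 + 4223717)/(F(-330) + u(-371, -2194)) = (2530137 + 4223717)/(849 + 2*(-2194)*(-44 - 371)) = 6753854/(849 + 2*(-2194)*(-415)) = 6753854/(849 + 1821020) = 6753854/1821869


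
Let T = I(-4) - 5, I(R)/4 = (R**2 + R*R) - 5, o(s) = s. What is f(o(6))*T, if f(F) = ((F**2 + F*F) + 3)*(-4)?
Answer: -30900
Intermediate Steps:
f(F) = -12 - 8*F**2 (f(F) = ((F**2 + F**2) + 3)*(-4) = (2*F**2 + 3)*(-4) = (3 + 2*F**2)*(-4) = -12 - 8*F**2)
I(R) = -20 + 8*R**2 (I(R) = 4*((R**2 + R*R) - 5) = 4*((R**2 + R**2) - 5) = 4*(2*R**2 - 5) = 4*(-5 + 2*R**2) = -20 + 8*R**2)
T = 103 (T = (-20 + 8*(-4)**2) - 5 = (-20 + 8*16) - 5 = (-20 + 128) - 5 = 108 - 5 = 103)
f(o(6))*T = (-12 - 8*6**2)*103 = (-12 - 8*36)*103 = (-12 - 288)*103 = -300*103 = -30900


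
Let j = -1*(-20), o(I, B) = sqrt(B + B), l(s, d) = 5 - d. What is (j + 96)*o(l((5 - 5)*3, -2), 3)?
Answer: 116*sqrt(6) ≈ 284.14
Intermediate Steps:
o(I, B) = sqrt(2)*sqrt(B) (o(I, B) = sqrt(2*B) = sqrt(2)*sqrt(B))
j = 20
(j + 96)*o(l((5 - 5)*3, -2), 3) = (20 + 96)*(sqrt(2)*sqrt(3)) = 116*sqrt(6)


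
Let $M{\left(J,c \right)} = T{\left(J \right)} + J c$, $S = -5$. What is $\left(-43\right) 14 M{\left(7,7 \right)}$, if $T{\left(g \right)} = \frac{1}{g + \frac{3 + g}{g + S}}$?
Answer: $- \frac{177289}{6} \approx -29548.0$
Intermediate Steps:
$T{\left(g \right)} = \frac{1}{g + \frac{3 + g}{-5 + g}}$ ($T{\left(g \right)} = \frac{1}{g + \frac{3 + g}{g - 5}} = \frac{1}{g + \frac{3 + g}{-5 + g}}$)
$M{\left(J,c \right)} = J c + \frac{-5 + J}{3 + J^{2} - 4 J}$ ($M{\left(J,c \right)} = \frac{-5 + J}{3 + J^{2} - 4 J} + J c = J c + \frac{-5 + J}{3 + J^{2} - 4 J}$)
$\left(-43\right) 14 M{\left(7,7 \right)} = \left(-43\right) 14 \frac{-5 + 7 + 7 \cdot 7 \left(3 + 7^{2} - 28\right)}{3 + 7^{2} - 28} = - 602 \frac{-5 + 7 + 7 \cdot 7 \left(3 + 49 - 28\right)}{3 + 49 - 28} = - 602 \frac{-5 + 7 + 7 \cdot 7 \cdot 24}{24} = - 602 \frac{-5 + 7 + 1176}{24} = - 602 \cdot \frac{1}{24} \cdot 1178 = \left(-602\right) \frac{589}{12} = - \frac{177289}{6}$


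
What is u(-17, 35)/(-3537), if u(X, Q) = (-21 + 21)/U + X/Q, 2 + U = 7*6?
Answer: 17/123795 ≈ 0.00013732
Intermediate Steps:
U = 40 (U = -2 + 7*6 = -2 + 42 = 40)
u(X, Q) = X/Q (u(X, Q) = (-21 + 21)/40 + X/Q = 0*(1/40) + X/Q = 0 + X/Q = X/Q)
u(-17, 35)/(-3537) = -17/35/(-3537) = -17*1/35*(-1/3537) = -17/35*(-1/3537) = 17/123795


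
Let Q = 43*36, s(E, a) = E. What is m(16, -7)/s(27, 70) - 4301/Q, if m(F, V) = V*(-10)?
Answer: -863/4644 ≈ -0.18583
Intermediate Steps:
m(F, V) = -10*V
Q = 1548
m(16, -7)/s(27, 70) - 4301/Q = -10*(-7)/27 - 4301/1548 = 70*(1/27) - 4301*1/1548 = 70/27 - 4301/1548 = -863/4644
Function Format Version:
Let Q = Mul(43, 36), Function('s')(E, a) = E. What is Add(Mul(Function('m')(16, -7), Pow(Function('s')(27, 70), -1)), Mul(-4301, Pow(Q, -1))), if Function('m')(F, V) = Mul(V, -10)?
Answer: Rational(-863, 4644) ≈ -0.18583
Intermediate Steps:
Function('m')(F, V) = Mul(-10, V)
Q = 1548
Add(Mul(Function('m')(16, -7), Pow(Function('s')(27, 70), -1)), Mul(-4301, Pow(Q, -1))) = Add(Mul(Mul(-10, -7), Pow(27, -1)), Mul(-4301, Pow(1548, -1))) = Add(Mul(70, Rational(1, 27)), Mul(-4301, Rational(1, 1548))) = Add(Rational(70, 27), Rational(-4301, 1548)) = Rational(-863, 4644)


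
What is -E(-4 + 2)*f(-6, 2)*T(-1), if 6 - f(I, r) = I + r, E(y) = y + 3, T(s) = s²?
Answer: -10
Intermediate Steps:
E(y) = 3 + y
f(I, r) = 6 - I - r (f(I, r) = 6 - (I + r) = 6 + (-I - r) = 6 - I - r)
-E(-4 + 2)*f(-6, 2)*T(-1) = -(3 + (-4 + 2))*(6 - 1*(-6) - 1*2)*(-1)² = -(3 - 2)*(6 + 6 - 2) = -1*10 = -10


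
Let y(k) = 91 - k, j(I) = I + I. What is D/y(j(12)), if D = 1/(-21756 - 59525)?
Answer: -1/5445827 ≈ -1.8363e-7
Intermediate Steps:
j(I) = 2*I
D = -1/81281 (D = 1/(-81281) = -1/81281 ≈ -1.2303e-5)
D/y(j(12)) = -1/(81281*(91 - 2*12)) = -1/(81281*(91 - 1*24)) = -1/(81281*(91 - 24)) = -1/81281/67 = -1/81281*1/67 = -1/5445827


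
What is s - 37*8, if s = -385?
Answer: -681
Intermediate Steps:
s - 37*8 = -385 - 37*8 = -385 - 296 = -681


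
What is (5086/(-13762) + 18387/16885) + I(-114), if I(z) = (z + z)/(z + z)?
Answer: 199768077/116185685 ≈ 1.7194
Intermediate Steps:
I(z) = 1 (I(z) = (2*z)/((2*z)) = (2*z)*(1/(2*z)) = 1)
(5086/(-13762) + 18387/16885) + I(-114) = (5086/(-13762) + 18387/16885) + 1 = (5086*(-1/13762) + 18387*(1/16885)) + 1 = (-2543/6881 + 18387/16885) + 1 = 83582392/116185685 + 1 = 199768077/116185685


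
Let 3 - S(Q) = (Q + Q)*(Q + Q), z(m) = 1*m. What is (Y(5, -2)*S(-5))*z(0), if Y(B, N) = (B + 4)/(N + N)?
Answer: 0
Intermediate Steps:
Y(B, N) = (4 + B)/(2*N) (Y(B, N) = (4 + B)/((2*N)) = (4 + B)*(1/(2*N)) = (4 + B)/(2*N))
z(m) = m
S(Q) = 3 - 4*Q² (S(Q) = 3 - (Q + Q)*(Q + Q) = 3 - 2*Q*2*Q = 3 - 4*Q²)
(Y(5, -2)*S(-5))*z(0) = (((½)*(4 + 5)/(-2))*(3 - 4*(-5)²))*0 = (((½)*(-½)*9)*(3 - 4*25))*0 = -9*(3 - 100)/4*0 = -9/4*(-97)*0 = (873/4)*0 = 0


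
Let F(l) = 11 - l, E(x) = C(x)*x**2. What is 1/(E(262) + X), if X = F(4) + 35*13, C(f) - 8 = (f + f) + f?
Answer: 1/54503798 ≈ 1.8347e-8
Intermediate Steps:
C(f) = 8 + 3*f (C(f) = 8 + ((f + f) + f) = 8 + (2*f + f) = 8 + 3*f)
E(x) = x**2*(8 + 3*x) (E(x) = (8 + 3*x)*x**2 = x**2*(8 + 3*x))
X = 462 (X = (11 - 1*4) + 35*13 = (11 - 4) + 455 = 7 + 455 = 462)
1/(E(262) + X) = 1/(262**2*(8 + 3*262) + 462) = 1/(68644*(8 + 786) + 462) = 1/(68644*794 + 462) = 1/(54503336 + 462) = 1/54503798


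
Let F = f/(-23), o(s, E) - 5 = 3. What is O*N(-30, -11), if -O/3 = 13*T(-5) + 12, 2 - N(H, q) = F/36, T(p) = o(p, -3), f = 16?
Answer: -48488/69 ≈ -702.72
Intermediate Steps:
o(s, E) = 8 (o(s, E) = 5 + 3 = 8)
T(p) = 8
F = -16/23 (F = 16/(-23) = 16*(-1/23) = -16/23 ≈ -0.69565)
N(H, q) = 418/207 (N(H, q) = 2 - (-16)/(23*36) = 2 - 1*(-4/207) = 2 + 4/207 = 418/207)
O = -348 (O = -3*(13*8 + 12) = -3*(104 + 12) = -3*116 = -348)
O*N(-30, -11) = -348*418/207 = -48488/69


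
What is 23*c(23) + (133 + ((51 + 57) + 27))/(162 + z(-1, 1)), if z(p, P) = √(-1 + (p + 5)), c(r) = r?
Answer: 4641635/8747 - 268*√3/26241 ≈ 530.64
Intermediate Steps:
z(p, P) = √(4 + p) (z(p, P) = √(-1 + (5 + p)) = √(4 + p))
23*c(23) + (133 + ((51 + 57) + 27))/(162 + z(-1, 1)) = 23*23 + (133 + ((51 + 57) + 27))/(162 + √(4 - 1)) = 529 + (133 + (108 + 27))/(162 + √3) = 529 + (133 + 135)/(162 + √3) = 529 + 268/(162 + √3)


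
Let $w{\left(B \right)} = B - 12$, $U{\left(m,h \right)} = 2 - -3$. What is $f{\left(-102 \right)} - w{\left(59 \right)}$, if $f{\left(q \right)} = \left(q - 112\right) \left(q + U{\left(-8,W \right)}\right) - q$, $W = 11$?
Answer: $20813$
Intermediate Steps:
$U{\left(m,h \right)} = 5$ ($U{\left(m,h \right)} = 2 + 3 = 5$)
$f{\left(q \right)} = - q + \left(-112 + q\right) \left(5 + q\right)$ ($f{\left(q \right)} = \left(q - 112\right) \left(q + 5\right) - q = \left(-112 + q\right) \left(5 + q\right) - q = - q + \left(-112 + q\right) \left(5 + q\right)$)
$w{\left(B \right)} = -12 + B$
$f{\left(-102 \right)} - w{\left(59 \right)} = \left(-560 + \left(-102\right)^{2} - -11016\right) - \left(-12 + 59\right) = \left(-560 + 10404 + 11016\right) - 47 = 20860 - 47 = 20813$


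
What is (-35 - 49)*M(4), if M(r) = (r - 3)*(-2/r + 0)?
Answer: 42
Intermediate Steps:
M(r) = -2*(-3 + r)/r (M(r) = (-3 + r)*(-2/r) = -2*(-3 + r)/r)
(-35 - 49)*M(4) = (-35 - 49)*(-2 + 6/4) = -84*(-2 + 6*(1/4)) = -84*(-2 + 3/2) = -84*(-1/2) = 42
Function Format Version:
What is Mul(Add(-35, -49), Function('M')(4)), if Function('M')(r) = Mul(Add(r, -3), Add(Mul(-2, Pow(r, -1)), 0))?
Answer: 42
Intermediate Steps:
Function('M')(r) = Mul(-2, Pow(r, -1), Add(-3, r)) (Function('M')(r) = Mul(Add(-3, r), Mul(-2, Pow(r, -1))) = Mul(-2, Pow(r, -1), Add(-3, r)))
Mul(Add(-35, -49), Function('M')(4)) = Mul(Add(-35, -49), Add(-2, Mul(6, Pow(4, -1)))) = Mul(-84, Add(-2, Mul(6, Rational(1, 4)))) = Mul(-84, Add(-2, Rational(3, 2))) = Mul(-84, Rational(-1, 2)) = 42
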